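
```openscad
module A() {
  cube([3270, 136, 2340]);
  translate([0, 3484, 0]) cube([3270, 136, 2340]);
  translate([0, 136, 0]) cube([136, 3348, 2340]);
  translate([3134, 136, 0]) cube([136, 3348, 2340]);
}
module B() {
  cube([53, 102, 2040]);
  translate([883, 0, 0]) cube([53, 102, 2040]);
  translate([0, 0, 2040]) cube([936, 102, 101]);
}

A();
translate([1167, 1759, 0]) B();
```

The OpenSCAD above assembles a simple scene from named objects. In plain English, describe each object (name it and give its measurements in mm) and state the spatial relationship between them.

A is a box-shaped house frame (walls only): outside footprint 3270×3620 mm, wall height 2340 mm, wall thickness 136 mm. The two y-facing walls run the full x-width; the two x-facing walls fit between the inner faces of the y-facing walls.

B is a rectangular door frame: two vertical jambs of 53×102 mm section, 2040 mm tall, with a clear opening 830 mm wide between their inner faces. A header 101 mm tall and 102 mm deep lies on top of the jambs and spans the full outside width.

The door frame sits inside the house frame, centred.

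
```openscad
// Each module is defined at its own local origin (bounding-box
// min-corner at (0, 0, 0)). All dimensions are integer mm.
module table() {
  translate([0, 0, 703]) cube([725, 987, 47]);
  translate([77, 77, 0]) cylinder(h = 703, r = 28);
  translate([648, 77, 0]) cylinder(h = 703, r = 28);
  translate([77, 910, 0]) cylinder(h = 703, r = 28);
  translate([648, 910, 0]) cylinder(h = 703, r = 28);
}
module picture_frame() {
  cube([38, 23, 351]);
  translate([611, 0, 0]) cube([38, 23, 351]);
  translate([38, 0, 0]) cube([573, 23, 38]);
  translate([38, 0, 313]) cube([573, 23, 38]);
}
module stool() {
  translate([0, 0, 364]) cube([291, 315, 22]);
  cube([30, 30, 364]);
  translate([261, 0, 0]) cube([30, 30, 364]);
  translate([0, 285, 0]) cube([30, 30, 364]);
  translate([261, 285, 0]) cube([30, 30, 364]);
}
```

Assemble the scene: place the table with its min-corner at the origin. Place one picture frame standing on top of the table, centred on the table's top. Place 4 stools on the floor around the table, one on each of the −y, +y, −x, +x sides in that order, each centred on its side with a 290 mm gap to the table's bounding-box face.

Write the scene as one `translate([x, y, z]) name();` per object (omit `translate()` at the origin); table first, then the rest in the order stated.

table();
translate([38, 482, 750]) picture_frame();
translate([217, -605, 0]) stool();
translate([217, 1277, 0]) stool();
translate([-581, 336, 0]) stool();
translate([1015, 336, 0]) stool();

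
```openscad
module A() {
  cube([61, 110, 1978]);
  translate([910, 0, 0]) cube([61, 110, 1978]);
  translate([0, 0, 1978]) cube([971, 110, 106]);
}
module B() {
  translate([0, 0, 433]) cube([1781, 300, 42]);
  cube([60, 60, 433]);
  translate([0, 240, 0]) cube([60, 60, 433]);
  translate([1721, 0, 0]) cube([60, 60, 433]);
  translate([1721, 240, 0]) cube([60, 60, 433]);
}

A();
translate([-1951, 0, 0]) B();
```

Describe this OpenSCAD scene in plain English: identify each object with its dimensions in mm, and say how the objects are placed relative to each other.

A is a door frame. The clear opening is 849 mm wide and 1978 mm high. Two 61 mm wide jambs, 110 mm deep, stand either side of the opening from the floor to the top of the opening. A 106 mm thick head sits across the top of both jambs, spanning the full outside width of the frame.

B is a long wooden bench with a 1781 mm (x) × 300 mm (y) seat, 42 mm thick, its top surface 475 mm above the floor. Four 60 mm square legs at the seat corners, flush with the edges, run from z = 0 to the seat underside.

The bench is on the floor beside the door frame on its −x side.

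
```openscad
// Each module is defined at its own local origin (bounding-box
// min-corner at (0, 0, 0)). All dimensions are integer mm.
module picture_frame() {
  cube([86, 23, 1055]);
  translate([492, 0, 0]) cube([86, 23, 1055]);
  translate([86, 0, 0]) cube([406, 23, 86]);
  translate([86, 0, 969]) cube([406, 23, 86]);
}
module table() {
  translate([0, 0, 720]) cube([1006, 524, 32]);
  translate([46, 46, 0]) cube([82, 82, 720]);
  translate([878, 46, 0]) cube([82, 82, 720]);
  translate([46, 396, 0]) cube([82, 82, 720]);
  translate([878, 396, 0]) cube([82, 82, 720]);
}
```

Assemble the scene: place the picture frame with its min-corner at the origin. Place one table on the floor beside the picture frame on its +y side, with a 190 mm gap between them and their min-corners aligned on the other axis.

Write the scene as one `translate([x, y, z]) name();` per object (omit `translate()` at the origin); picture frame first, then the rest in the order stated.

picture_frame();
translate([0, 213, 0]) table();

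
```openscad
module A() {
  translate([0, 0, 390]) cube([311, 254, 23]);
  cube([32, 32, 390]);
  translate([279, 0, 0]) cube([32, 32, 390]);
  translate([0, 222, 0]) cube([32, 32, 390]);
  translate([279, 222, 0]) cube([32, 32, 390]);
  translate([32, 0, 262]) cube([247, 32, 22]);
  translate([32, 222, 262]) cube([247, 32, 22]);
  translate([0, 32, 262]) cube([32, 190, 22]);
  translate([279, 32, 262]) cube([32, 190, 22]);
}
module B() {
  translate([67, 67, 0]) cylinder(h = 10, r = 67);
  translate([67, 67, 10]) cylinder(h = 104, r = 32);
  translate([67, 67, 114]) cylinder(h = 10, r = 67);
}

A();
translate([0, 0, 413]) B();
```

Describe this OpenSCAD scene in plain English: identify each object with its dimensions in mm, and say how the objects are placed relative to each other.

A is a simple wooden stool: a rectangular seat 311 mm (x) by 254 mm (y), 23 mm thick, top face at z = 413 mm, on four square legs, each 32×32 mm in cross-section. The legs rest on z = 0, each flush with a corner of the seat. Four stretchers, 32 mm wide and 22 mm tall, connect adjacent legs with their undersides at z = 262 mm, each running between the inner faces of the legs it joins and aligned with the legs' outer faces on the other axis.

B is a spool: two coaxial disc flanges of radius 67 mm and thickness 10 mm, joined by a core cylinder of radius 32 mm and height 104 mm. The lower flange rests on z = 0 and the three cylinders share a vertical axis.

The spool is on top of the stool.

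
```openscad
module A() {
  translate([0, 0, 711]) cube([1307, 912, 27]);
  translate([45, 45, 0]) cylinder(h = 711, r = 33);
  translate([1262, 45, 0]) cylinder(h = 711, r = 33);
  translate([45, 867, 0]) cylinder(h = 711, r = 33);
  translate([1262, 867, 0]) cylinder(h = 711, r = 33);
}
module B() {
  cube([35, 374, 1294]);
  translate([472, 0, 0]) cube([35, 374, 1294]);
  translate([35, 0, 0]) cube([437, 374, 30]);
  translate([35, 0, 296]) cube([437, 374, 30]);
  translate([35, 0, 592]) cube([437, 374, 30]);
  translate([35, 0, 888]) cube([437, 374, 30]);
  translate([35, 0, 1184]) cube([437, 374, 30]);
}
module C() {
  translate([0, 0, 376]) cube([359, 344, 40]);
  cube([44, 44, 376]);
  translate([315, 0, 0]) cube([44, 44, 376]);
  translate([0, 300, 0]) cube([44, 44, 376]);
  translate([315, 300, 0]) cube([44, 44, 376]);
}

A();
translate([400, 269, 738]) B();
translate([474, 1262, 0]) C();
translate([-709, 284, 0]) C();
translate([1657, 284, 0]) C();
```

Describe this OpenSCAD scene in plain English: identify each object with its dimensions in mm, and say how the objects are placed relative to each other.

A is a table with a 1307×912 mm rectangular top, 27 mm thick, top surface at z = 738 mm, supported by four round legs of 66 mm diameter, each leg's bounding box inset 12 mm from the nearest pair of top edges, running from the floor.

B is an open bookshelf. Two side panels, each 35 mm thick, 374 mm deep and 1294 mm tall, stand 507 mm apart (outside-to-outside). Between them sit 5 shelves, each 30 mm thick and 374 mm deep, spanning the full gap between the sides. The bottom shelf rests on the floor (its underside at z = 0) and the clear gap between one shelf's top and the next shelf's underside is 266 mm.

C is a simple wooden stool: a rectangular seat 359 mm (x) by 344 mm (y), 40 mm thick, top face at z = 416 mm, on four square legs, each 44×44 mm in cross-section. The legs rest on z = 0, each flush with a corner of the seat.

The bookshelf is on top of the table, centred. Three stools sit around the table at the +y, −x, +x sides.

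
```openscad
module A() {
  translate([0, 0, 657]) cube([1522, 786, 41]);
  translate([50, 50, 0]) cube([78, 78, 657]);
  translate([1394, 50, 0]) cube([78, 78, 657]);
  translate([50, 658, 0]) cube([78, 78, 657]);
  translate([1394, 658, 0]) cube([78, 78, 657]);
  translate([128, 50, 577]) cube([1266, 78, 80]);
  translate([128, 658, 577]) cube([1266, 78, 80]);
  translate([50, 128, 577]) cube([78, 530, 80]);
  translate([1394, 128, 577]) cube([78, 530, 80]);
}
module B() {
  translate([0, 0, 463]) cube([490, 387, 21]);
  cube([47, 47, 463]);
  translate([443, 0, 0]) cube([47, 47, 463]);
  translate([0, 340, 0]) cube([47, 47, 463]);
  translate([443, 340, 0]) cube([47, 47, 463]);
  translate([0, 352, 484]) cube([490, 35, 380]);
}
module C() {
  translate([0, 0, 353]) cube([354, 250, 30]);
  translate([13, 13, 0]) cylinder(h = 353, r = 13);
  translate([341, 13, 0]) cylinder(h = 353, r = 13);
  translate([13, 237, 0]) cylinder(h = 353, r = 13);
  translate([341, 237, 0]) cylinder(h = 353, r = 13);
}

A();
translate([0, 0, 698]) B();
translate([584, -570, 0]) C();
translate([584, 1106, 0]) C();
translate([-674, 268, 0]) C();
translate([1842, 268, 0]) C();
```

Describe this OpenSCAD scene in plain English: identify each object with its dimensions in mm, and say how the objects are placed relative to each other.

A is a table: top 1522 mm (x) × 786 mm (y), 41 mm thick, upper face at z = 698 mm, on four 78×78 mm square legs, each inset 50 mm from the nearest pair of top edges, running from z = 0 to the bottom of the top. Four apron rails, 78 mm thick and 80 mm tall, run between adjacent legs with their top edges flush with the underside of the top and their outer faces flush with the legs' outer faces.

B is a chair: 490×387 mm seat, 21 mm thick, top at z = 484 mm, on four 47 mm square corner legs flush with the seat edges. A 35 mm thick backrest slab spans the full seat width, extending 380 mm above the seat top, its back face flush with the seat's +y edge.

C is a simple wooden stool: a rectangular seat 354 mm (x) by 250 mm (y), 30 mm thick, top face at z = 383 mm, on four round legs, each 26 mm in diameter. The legs rest on z = 0, each leg's axis is inset half a diameter from the nearest pair of seat edges (so the leg's bounding box is flush with the corner).

The chair is on top of the table. Four stools sit around the table at the −y, +y, −x, +x sides.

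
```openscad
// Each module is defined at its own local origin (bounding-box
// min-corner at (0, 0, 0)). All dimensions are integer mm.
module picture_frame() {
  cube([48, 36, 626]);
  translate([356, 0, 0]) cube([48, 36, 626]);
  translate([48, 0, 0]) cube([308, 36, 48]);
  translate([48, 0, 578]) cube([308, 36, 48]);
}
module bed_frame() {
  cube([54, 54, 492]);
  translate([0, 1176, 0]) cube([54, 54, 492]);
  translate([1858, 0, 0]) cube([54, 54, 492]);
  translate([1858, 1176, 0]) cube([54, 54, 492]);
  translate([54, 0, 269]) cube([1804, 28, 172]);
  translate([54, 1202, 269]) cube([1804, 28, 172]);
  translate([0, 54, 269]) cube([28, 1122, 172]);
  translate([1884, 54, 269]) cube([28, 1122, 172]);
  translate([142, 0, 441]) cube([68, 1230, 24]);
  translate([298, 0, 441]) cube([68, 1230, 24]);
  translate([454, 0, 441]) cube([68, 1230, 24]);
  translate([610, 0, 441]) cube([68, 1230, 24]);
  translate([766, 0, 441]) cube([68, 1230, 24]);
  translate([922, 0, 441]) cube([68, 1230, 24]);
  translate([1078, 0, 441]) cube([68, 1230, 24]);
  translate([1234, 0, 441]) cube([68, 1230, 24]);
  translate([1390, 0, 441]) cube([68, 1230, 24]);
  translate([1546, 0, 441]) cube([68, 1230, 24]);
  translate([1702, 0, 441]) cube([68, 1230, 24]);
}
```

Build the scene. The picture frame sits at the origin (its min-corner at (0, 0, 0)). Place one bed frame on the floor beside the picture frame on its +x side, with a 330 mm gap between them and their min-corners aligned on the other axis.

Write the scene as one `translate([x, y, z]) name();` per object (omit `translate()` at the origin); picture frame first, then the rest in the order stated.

picture_frame();
translate([734, 0, 0]) bed_frame();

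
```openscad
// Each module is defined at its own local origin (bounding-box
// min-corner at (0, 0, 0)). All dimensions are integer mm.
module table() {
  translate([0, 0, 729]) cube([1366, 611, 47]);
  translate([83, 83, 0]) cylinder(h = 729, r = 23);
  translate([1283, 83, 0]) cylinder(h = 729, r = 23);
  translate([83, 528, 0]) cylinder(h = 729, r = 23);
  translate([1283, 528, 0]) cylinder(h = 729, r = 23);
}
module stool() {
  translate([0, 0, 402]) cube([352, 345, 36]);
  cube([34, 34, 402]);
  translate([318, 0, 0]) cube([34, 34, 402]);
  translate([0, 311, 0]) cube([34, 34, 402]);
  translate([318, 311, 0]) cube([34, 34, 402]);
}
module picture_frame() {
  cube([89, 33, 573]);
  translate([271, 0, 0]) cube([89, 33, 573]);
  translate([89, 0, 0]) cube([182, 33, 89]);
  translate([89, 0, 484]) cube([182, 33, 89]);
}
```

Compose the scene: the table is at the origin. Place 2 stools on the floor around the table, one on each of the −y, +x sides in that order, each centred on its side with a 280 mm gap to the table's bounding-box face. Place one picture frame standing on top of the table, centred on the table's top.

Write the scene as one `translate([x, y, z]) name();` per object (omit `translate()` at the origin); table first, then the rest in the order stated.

table();
translate([507, -625, 0]) stool();
translate([1646, 133, 0]) stool();
translate([503, 289, 776]) picture_frame();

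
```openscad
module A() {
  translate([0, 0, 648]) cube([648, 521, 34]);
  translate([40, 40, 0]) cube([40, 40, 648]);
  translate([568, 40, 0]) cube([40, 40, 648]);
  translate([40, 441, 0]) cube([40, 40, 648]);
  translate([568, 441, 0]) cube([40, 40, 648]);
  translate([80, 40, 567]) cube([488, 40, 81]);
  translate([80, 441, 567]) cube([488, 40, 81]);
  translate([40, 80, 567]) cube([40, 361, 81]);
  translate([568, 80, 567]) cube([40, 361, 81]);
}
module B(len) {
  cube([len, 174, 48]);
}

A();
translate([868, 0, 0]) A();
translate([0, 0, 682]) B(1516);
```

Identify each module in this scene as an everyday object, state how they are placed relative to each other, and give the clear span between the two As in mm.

A is a table. B is a beam. A beam spans the tops of two tables. The clear span between the two tables is 220 mm.

Second table starts at x = 868; first ends at x = 648; clear span = 868 − 648 = 220 mm.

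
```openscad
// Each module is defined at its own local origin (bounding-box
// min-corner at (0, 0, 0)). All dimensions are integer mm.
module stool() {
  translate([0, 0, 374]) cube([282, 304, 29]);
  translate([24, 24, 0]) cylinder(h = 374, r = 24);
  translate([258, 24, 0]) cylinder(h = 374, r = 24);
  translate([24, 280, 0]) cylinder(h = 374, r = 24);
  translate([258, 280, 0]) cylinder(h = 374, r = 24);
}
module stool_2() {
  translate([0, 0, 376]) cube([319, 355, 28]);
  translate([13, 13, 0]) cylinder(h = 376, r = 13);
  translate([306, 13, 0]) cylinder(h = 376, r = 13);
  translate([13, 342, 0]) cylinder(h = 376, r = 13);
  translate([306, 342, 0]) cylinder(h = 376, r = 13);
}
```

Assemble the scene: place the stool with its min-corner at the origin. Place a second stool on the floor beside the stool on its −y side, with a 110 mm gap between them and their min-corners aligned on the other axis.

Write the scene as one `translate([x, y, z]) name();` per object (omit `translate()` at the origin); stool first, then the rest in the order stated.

stool();
translate([0, -465, 0]) stool_2();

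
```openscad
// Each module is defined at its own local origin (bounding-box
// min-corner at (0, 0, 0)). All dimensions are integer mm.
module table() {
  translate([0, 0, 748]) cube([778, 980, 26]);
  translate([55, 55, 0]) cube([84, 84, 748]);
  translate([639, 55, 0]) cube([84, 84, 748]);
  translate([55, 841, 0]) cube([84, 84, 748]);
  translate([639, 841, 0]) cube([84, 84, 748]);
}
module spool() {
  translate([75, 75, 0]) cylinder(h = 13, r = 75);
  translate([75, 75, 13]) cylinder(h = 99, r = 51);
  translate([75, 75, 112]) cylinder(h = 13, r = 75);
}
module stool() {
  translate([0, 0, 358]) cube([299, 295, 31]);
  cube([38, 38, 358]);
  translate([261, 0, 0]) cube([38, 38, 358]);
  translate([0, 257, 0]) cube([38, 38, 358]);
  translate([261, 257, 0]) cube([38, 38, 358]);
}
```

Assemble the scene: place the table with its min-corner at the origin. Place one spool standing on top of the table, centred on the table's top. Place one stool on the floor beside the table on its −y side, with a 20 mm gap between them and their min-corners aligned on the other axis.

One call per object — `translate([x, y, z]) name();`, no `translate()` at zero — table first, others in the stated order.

table();
translate([314, 415, 774]) spool();
translate([0, -315, 0]) stool();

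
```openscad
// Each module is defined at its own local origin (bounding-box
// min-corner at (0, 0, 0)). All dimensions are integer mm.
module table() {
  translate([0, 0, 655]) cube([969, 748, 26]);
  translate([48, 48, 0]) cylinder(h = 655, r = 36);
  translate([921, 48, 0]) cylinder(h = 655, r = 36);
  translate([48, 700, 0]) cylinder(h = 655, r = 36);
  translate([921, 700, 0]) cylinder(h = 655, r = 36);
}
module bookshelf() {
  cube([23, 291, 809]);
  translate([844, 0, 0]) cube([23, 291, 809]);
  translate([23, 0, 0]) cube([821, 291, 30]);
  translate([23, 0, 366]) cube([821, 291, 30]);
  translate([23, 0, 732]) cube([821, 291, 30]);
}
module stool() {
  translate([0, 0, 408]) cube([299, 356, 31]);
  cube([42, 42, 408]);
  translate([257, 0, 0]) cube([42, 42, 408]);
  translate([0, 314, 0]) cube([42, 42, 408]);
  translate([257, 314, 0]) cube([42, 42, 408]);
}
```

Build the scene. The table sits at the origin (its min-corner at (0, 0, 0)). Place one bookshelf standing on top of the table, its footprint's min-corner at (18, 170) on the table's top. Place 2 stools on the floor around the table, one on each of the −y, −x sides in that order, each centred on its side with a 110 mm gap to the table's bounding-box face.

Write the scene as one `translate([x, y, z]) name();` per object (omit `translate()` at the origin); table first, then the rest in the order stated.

table();
translate([18, 170, 681]) bookshelf();
translate([335, -466, 0]) stool();
translate([-409, 196, 0]) stool();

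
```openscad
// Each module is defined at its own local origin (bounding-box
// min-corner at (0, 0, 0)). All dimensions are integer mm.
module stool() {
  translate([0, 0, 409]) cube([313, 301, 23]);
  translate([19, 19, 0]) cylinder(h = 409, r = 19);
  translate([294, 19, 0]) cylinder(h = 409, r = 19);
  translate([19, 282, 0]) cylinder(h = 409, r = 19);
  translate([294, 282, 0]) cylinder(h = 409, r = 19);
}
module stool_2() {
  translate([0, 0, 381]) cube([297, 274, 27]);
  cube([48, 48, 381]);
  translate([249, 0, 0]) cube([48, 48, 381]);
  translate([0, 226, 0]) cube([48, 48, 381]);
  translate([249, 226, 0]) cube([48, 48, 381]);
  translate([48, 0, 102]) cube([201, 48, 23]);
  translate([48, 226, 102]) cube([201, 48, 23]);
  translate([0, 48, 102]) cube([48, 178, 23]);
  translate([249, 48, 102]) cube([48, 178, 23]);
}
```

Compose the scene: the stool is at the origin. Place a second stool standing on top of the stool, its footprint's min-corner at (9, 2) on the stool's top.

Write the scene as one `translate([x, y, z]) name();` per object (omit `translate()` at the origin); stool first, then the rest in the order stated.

stool();
translate([9, 2, 432]) stool_2();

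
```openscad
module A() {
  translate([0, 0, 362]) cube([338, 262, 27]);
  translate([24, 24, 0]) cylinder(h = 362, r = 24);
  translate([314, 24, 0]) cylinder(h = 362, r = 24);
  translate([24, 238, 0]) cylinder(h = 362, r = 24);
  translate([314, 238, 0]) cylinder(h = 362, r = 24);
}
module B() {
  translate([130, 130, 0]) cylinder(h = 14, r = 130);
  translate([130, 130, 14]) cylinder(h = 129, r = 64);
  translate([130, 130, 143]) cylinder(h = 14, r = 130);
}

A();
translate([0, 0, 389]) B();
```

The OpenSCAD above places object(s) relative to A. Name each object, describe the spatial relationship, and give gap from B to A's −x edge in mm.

A is a stool. B is a spool. The spool is on top of the stool. The gap from the spool to the stool's −x edge is 0 mm.

The spool's min-x is at 0; the stool's min-x is 0; gap = 0 mm.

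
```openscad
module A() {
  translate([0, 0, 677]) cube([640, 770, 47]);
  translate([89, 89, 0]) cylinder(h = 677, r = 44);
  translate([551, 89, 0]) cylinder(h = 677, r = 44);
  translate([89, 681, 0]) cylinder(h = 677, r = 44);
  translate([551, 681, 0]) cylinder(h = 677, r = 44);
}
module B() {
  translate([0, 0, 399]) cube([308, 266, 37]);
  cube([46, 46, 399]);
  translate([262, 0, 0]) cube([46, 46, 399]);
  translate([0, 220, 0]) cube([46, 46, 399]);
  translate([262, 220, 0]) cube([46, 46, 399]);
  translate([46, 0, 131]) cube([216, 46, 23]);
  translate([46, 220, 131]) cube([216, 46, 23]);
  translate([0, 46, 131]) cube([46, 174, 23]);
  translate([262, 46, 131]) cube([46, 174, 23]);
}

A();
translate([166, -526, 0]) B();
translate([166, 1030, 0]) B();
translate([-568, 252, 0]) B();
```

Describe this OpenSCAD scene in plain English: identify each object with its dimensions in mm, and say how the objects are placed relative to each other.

A is a rectangular dining table. The top is 640×770×47 mm with its upper surface at z = 724 mm. It stands on four round legs of 88 mm diameter, each leg's bounding box inset 45 mm from the nearest pair of top edges, running from the floor to the underside of the top.

B is a simple wooden stool: a rectangular seat 308 mm (x) by 266 mm (y), 37 mm thick, top face at z = 436 mm, on four square legs, each 46×46 mm in cross-section. The legs rest on z = 0, each flush with a corner of the seat. Four stretchers, 46 mm wide and 23 mm tall, connect adjacent legs with their undersides at z = 131 mm, each running between the inner faces of the legs it joins and aligned with the legs' outer faces on the other axis.

Three stools sit around the table at the −y, +y, −x sides.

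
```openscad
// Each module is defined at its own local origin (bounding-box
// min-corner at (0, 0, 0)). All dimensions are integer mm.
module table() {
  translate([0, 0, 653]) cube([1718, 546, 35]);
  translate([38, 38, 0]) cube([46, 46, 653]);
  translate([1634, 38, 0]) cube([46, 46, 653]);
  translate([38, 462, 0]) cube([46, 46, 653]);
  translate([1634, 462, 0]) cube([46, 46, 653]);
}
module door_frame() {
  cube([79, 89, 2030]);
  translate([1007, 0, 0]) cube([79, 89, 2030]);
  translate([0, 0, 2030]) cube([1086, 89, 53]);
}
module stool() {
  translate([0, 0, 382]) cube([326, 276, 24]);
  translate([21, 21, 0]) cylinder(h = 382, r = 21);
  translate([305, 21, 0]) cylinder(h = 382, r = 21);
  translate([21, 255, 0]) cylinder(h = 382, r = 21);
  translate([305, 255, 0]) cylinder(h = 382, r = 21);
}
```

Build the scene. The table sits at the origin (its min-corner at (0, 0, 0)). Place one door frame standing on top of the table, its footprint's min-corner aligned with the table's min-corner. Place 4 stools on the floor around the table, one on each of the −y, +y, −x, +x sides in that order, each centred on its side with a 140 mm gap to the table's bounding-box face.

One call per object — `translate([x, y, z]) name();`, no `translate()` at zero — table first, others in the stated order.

table();
translate([0, 0, 688]) door_frame();
translate([696, -416, 0]) stool();
translate([696, 686, 0]) stool();
translate([-466, 135, 0]) stool();
translate([1858, 135, 0]) stool();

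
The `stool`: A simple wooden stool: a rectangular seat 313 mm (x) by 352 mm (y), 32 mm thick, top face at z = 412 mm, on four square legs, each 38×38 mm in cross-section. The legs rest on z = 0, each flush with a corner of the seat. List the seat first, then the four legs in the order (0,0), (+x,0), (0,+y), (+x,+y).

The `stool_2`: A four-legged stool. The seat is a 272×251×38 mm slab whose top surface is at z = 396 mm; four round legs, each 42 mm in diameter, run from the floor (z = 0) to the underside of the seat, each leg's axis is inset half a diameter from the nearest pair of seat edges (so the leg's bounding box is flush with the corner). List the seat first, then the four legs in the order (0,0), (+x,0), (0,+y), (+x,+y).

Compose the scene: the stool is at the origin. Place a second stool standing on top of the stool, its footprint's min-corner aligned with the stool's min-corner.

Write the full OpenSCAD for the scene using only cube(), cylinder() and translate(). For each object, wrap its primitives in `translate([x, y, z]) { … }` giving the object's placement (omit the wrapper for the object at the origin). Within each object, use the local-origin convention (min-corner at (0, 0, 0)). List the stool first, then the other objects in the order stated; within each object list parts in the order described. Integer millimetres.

translate([0, 0, 380]) cube([313, 352, 32]);
cube([38, 38, 380]);
translate([275, 0, 0]) cube([38, 38, 380]);
translate([0, 314, 0]) cube([38, 38, 380]);
translate([275, 314, 0]) cube([38, 38, 380]);
translate([0, 0, 412]) {
  translate([0, 0, 358]) cube([272, 251, 38]);
  translate([21, 21, 0]) cylinder(h = 358, r = 21);
  translate([251, 21, 0]) cylinder(h = 358, r = 21);
  translate([21, 230, 0]) cylinder(h = 358, r = 21);
  translate([251, 230, 0]) cylinder(h = 358, r = 21);
}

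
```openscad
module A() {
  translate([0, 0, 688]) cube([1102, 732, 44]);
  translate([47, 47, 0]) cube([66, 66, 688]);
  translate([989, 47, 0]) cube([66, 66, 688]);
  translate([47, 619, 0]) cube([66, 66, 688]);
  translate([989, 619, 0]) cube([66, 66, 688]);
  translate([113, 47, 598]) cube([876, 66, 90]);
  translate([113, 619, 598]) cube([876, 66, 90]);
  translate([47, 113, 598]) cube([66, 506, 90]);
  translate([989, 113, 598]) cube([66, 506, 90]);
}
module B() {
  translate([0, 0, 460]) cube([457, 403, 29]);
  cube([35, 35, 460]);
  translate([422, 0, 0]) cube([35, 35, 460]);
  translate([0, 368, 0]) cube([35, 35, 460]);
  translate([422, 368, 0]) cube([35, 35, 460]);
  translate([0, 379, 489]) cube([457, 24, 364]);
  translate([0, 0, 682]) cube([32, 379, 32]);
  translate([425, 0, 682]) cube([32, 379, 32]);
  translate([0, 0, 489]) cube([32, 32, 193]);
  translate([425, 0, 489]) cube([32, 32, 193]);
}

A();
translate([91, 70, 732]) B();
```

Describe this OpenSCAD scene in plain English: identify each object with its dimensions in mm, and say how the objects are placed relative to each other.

A is a rectangular dining table. The top is 1102×732×44 mm with its upper surface at z = 732 mm. It stands on four 66×66 mm square legs, each inset 47 mm from the nearest pair of top edges, running from the floor to the underside of the top. Four apron rails, 66 mm thick and 90 mm tall, run between adjacent legs with their top edges flush with the underside of the top and their outer faces flush with the legs' outer faces.

B is a chair: 457×403 mm seat, 29 mm thick, top at z = 489 mm, on four 35 mm square corner legs flush with the seat edges. A 24 mm thick backrest slab spans the full seat width, extending 364 mm above the seat top, its back face flush with the seat's +y edge. Two armrests of 32×32 mm section run along each side from the seat's front edge to the front of the backrest, top faces 225 mm above the seat top and outer faces flush with the seat's x-edges; a 32×32 mm post under the front of each armrest stands on the seat at the front corner.

The chair is on top of the table.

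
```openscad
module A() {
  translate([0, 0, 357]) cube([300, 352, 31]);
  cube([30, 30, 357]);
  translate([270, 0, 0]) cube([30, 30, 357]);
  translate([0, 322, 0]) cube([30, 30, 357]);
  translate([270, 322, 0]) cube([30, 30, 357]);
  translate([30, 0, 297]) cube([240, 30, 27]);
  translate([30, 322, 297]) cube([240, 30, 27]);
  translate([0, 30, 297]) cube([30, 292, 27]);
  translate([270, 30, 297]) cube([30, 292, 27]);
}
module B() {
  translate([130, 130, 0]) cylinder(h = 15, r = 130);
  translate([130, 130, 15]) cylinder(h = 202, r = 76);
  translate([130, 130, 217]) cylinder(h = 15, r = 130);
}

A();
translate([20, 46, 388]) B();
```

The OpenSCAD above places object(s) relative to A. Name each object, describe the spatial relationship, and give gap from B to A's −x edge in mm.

A is a stool. B is a spool. The spool is on top of the stool, centred. The gap from the spool to the stool's −x edge is 20 mm.

The spool's min-x is at 20; the stool's min-x is 0; gap = 20 mm.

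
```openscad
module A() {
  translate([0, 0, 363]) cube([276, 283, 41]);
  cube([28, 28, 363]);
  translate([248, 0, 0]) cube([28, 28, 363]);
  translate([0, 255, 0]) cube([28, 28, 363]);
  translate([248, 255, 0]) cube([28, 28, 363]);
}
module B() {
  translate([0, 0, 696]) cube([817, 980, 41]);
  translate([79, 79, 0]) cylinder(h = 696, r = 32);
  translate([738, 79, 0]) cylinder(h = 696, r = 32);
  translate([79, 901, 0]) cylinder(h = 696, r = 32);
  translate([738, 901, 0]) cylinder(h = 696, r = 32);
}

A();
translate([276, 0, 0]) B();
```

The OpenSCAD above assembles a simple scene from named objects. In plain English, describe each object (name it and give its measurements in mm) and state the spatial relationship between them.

A is a simple wooden stool: a rectangular seat 276 mm (x) by 283 mm (y), 41 mm thick, top face at z = 404 mm, on four square legs, each 28×28 mm in cross-section. The legs rest on z = 0, each flush with a corner of the seat.

B is a rectangular dining table. The top is 817×980×41 mm with its upper surface at z = 737 mm. It stands on four round legs of 64 mm diameter, each leg's bounding box inset 47 mm from the nearest pair of top edges, running from the floor to the underside of the top.

The table is against the stool's +x side, with their −y faces flush.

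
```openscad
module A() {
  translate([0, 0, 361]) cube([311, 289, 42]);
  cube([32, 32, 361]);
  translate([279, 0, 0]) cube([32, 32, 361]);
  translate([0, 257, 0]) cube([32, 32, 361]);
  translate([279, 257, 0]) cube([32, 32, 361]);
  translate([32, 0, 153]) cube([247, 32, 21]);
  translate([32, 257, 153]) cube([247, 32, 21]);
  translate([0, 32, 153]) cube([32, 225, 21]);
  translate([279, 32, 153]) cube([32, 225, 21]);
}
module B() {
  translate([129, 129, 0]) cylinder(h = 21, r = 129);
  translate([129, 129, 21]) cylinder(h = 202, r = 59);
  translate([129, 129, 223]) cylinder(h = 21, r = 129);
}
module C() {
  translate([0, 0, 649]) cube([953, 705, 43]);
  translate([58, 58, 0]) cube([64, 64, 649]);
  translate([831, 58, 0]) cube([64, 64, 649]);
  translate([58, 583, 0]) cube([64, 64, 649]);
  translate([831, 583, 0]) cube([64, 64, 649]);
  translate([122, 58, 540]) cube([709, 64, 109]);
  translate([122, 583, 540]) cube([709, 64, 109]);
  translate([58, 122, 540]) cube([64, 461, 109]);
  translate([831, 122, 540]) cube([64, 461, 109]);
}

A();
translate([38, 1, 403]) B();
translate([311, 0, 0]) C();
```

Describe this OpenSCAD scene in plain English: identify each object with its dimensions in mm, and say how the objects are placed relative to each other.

A is a four-legged stool. The seat is 311×289 mm, 42 mm thick, top at z = 403 mm. It stands on four square legs, each 32×32 mm in cross-section, from z = 0 to the seat underside, each flush with a corner of the seat. Four stretchers, 32 mm wide and 21 mm tall, connect adjacent legs with their undersides at z = 153 mm, each running between the inner faces of the legs it joins and aligned with the legs' outer faces on the other axis.

B is a spool: two coaxial disc flanges of radius 129 mm and thickness 21 mm, joined by a core cylinder of radius 59 mm and height 202 mm. The lower flange rests on z = 0 and the three cylinders share a vertical axis.

C is a table: top 953 mm (x) × 705 mm (y), 43 mm thick, upper face at z = 692 mm, on four 64×64 mm square legs, each inset 58 mm from the nearest pair of top edges, running from z = 0 to the bottom of the top. Four apron rails, 64 mm thick and 109 mm tall, run between adjacent legs with their top edges flush with the underside of the top and their outer faces flush with the legs' outer faces.

The spool is on top of the stool. The table is against the stool's +x side, with their −y faces flush.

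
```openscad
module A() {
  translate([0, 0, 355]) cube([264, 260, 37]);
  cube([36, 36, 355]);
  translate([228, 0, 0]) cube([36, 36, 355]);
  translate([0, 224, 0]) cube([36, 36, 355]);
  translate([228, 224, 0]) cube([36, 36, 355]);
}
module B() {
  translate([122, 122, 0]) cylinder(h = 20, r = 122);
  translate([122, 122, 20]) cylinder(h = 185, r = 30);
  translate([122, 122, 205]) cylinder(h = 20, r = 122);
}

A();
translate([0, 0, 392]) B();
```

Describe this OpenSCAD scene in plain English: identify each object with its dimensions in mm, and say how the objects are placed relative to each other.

A is a four-legged stool. The seat is a 264×260×37 mm slab whose top surface is at z = 392 mm; four square legs, each 36×36 mm in cross-section, run from the floor (z = 0) to the underside of the seat, each flush with a corner of the seat.

B is a spool: two coaxial disc flanges of radius 122 mm and thickness 20 mm, joined by a core cylinder of radius 30 mm and height 185 mm. The lower flange rests on z = 0 and the three cylinders share a vertical axis.

The spool is on top of the stool.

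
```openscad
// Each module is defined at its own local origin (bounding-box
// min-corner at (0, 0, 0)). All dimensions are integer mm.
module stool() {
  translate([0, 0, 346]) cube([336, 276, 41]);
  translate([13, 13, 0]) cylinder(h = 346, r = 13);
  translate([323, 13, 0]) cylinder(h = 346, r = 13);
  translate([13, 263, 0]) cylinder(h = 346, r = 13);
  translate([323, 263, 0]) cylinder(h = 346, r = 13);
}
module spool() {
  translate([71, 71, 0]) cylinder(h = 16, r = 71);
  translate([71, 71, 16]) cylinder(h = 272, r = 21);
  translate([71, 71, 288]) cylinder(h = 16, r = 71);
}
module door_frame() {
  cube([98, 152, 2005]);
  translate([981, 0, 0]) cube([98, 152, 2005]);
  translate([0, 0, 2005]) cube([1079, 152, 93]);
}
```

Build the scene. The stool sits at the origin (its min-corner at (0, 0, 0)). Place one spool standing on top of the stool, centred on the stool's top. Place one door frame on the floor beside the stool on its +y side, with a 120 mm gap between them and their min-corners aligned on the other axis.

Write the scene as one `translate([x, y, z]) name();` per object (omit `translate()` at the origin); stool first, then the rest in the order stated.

stool();
translate([97, 67, 387]) spool();
translate([0, 396, 0]) door_frame();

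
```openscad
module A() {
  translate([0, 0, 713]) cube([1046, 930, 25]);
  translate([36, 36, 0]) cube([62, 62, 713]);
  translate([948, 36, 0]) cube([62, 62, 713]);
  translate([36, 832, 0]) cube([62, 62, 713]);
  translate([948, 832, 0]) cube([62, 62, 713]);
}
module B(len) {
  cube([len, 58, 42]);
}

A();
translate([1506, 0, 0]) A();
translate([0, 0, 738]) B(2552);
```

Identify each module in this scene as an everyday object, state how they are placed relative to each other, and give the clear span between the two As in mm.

A is a table. B is a beam. A beam spans the tops of two tables. The clear span between the two tables is 460 mm.

Second table starts at x = 1506; first ends at x = 1046; clear span = 1506 − 1046 = 460 mm.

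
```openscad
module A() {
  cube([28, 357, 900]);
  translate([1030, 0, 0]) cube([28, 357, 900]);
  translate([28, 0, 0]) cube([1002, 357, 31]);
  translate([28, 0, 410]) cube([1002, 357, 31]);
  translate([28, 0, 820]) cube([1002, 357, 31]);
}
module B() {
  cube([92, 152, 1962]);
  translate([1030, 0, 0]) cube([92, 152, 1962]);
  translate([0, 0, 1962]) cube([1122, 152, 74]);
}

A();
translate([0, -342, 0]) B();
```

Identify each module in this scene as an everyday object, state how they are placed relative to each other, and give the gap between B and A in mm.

A is a bookshelf. B is a door frame. The door frame is on the floor beside the bookshelf on its −y side. The gap between the door frame and the bookshelf is 190 mm.

The door frame's nearest face is 190 mm from the bookshelf's −y face.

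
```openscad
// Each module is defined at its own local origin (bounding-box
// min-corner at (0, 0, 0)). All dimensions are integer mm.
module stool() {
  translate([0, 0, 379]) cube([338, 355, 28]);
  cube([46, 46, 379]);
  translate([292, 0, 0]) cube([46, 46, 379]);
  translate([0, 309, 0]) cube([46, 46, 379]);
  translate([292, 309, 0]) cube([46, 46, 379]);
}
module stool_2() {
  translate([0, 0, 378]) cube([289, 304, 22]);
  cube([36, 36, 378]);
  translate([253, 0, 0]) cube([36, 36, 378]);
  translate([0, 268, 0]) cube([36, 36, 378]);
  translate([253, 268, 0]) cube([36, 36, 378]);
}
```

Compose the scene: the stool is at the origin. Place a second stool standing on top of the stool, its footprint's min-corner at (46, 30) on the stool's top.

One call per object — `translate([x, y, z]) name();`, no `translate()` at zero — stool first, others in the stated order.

stool();
translate([46, 30, 407]) stool_2();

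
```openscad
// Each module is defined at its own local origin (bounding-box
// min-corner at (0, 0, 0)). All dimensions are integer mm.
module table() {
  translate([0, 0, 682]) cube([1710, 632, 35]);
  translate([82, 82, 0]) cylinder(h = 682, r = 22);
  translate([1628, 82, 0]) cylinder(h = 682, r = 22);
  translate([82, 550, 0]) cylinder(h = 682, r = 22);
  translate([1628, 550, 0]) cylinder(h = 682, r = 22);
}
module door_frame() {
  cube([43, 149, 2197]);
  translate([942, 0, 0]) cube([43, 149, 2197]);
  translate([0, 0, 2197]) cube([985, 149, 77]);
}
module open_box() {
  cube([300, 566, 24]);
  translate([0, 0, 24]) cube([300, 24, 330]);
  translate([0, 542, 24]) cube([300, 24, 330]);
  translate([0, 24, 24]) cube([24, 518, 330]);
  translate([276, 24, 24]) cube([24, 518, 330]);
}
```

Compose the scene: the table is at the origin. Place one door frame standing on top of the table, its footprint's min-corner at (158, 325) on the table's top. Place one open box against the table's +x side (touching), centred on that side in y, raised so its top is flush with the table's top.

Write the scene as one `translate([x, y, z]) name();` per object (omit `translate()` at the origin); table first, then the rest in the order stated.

table();
translate([158, 325, 717]) door_frame();
translate([1710, 33, 363]) open_box();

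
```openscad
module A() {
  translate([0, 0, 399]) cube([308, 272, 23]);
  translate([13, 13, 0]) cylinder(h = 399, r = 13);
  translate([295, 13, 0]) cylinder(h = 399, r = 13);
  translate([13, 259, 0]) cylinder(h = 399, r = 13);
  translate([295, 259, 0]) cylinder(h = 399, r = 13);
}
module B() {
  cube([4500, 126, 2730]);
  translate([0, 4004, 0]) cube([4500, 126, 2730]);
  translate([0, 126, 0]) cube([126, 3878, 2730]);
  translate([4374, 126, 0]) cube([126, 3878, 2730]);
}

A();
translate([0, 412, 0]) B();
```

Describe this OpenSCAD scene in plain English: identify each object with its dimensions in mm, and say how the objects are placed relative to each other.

A is a four-legged stool. The seat is a 308×272×23 mm slab whose top surface is at z = 422 mm; four round legs, each 26 mm in diameter, run from the floor (z = 0) to the underside of the seat, each leg's axis is inset half a diameter from the nearest pair of seat edges (so the leg's bounding box is flush with the corner).

B is a box-shaped house frame (walls only): outside footprint 4500×4130 mm, wall height 2730 mm, wall thickness 126 mm. The two y-facing walls run the full x-width; the two x-facing walls fit between the inner faces of the y-facing walls.

The house frame is on the floor beside the stool on its +y side.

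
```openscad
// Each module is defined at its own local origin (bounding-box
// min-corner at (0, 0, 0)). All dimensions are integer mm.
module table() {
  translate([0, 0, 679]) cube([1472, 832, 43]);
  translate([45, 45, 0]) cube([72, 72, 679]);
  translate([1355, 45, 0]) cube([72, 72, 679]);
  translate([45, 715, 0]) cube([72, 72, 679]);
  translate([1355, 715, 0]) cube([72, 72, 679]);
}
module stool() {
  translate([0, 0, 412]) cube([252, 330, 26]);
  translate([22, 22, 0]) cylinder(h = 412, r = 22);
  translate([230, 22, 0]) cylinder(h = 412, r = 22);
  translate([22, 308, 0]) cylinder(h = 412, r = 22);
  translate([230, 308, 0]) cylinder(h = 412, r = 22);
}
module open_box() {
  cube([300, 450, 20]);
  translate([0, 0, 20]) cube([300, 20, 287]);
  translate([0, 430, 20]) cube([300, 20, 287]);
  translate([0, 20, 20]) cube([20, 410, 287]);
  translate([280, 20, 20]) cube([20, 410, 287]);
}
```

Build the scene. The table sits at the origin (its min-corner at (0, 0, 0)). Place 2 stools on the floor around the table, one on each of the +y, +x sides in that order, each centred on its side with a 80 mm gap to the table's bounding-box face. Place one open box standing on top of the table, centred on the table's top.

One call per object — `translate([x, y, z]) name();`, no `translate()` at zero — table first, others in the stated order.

table();
translate([610, 912, 0]) stool();
translate([1552, 251, 0]) stool();
translate([586, 191, 722]) open_box();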